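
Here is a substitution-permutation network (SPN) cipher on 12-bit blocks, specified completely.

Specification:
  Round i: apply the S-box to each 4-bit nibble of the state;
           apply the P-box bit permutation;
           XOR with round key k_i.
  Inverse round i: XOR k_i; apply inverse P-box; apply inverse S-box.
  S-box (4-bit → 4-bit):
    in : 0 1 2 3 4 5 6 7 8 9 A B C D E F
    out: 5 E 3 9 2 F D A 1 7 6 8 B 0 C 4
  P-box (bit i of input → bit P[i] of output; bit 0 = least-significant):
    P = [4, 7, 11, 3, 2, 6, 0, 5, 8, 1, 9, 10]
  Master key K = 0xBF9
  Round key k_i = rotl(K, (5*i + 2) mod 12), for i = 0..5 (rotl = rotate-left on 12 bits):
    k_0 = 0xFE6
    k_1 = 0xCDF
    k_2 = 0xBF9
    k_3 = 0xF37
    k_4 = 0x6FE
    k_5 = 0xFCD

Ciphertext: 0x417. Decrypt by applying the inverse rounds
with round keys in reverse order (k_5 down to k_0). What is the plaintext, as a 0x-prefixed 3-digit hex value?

0xB6C

s_0 = ciphertext = 0x417
s_1 = InvRound(s_0, k_5) = 0x945
s_2 = InvRound(s_1, k_4) = 0x5E5
s_3 = InvRound(s_2, k_3) = 0xA49
s_4 = InvRound(s_3, k_2) = 0x8B2
s_5 = InvRound(s_4, k_1) = 0xB5B
s_6 = InvRound(s_5, k_0) = 0xB6C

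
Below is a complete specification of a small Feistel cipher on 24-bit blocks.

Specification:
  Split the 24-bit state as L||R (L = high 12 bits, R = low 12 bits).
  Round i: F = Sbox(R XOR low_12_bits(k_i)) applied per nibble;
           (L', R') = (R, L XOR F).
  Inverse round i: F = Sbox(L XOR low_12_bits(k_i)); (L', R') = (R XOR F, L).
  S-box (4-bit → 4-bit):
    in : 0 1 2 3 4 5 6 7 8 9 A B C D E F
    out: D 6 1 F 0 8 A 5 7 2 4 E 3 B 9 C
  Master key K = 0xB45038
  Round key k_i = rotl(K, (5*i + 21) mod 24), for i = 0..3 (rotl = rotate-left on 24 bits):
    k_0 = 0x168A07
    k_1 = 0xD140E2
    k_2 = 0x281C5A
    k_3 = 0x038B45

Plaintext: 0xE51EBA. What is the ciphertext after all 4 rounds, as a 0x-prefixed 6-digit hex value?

0x01F9B9

s_0 = plaintext = 0xE51EBA
s_1 = Round(s_0, k_0) = 0xEBAEBA
s_2 = Round(s_1, k_1) = 0xEBA73D
s_3 = Round(s_2, k_2) = 0x73D01F
s_4 = Round(s_3, k_3) = 0x01F9B9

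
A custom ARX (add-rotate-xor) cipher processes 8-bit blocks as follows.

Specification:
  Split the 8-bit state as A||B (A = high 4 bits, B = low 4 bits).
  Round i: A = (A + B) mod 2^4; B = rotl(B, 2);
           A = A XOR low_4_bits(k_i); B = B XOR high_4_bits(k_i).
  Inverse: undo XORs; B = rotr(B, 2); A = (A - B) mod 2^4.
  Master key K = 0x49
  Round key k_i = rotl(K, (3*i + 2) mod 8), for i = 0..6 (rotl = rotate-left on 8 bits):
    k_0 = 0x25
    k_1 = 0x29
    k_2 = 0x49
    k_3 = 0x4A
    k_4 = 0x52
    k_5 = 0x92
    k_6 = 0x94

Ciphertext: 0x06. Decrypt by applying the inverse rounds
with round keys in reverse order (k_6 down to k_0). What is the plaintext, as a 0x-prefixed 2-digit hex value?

0xEC

s_0 = ciphertext = 0x06
s_1 = InvRound(s_0, k_6) = 0x5F
s_2 = InvRound(s_1, k_5) = 0xE9
s_3 = InvRound(s_2, k_4) = 0x93
s_4 = InvRound(s_3, k_3) = 0x6D
s_5 = InvRound(s_4, k_2) = 0x96
s_6 = InvRound(s_5, k_1) = 0xF1
s_7 = InvRound(s_6, k_0) = 0xEC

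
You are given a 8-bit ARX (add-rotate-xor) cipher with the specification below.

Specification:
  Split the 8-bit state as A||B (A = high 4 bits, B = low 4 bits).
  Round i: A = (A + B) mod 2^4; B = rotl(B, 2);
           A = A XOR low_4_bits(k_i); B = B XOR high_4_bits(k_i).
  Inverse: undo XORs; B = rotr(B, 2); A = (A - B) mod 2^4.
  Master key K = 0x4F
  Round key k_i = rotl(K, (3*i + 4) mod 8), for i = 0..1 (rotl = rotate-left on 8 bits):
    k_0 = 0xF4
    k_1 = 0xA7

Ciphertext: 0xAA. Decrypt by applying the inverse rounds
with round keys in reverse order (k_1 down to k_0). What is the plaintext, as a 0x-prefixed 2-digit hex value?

0xAF

s_0 = ciphertext = 0xAA
s_1 = InvRound(s_0, k_1) = 0xD0
s_2 = InvRound(s_1, k_0) = 0xAF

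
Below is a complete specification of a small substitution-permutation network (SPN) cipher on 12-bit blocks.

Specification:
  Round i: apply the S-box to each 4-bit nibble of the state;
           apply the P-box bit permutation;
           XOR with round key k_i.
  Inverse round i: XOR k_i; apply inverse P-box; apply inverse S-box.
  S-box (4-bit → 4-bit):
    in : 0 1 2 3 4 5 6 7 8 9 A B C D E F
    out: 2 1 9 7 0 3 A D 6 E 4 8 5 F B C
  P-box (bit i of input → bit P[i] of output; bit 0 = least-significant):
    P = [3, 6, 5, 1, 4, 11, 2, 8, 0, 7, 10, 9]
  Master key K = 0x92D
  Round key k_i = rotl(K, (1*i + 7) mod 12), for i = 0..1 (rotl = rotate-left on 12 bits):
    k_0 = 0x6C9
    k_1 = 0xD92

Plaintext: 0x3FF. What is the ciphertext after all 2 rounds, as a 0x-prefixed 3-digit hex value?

s_0 = plaintext = 0x3FF
s_1 = Round(s_0, k_0) = 0x36E
s_2 = Round(s_1, k_1) = 0x059

0x059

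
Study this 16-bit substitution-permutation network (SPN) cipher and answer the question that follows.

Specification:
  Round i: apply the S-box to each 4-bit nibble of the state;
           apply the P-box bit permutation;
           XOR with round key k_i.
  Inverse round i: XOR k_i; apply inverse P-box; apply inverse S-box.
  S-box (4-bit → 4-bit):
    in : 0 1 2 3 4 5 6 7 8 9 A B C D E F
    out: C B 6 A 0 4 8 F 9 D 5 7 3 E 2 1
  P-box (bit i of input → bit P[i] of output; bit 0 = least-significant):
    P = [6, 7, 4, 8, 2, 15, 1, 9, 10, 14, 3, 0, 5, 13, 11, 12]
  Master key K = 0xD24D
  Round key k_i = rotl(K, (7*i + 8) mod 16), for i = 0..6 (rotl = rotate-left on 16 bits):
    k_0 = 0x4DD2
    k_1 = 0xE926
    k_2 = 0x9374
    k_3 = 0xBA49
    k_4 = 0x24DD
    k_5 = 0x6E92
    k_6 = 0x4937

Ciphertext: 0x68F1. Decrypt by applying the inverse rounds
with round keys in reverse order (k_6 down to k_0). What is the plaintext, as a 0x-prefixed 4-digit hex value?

s_0 = ciphertext = 0x68F1
s_1 = InvRound(s_0, k_6) = 0xE4A1
s_2 = InvRound(s_1, k_5) = 0xA6D5
s_3 = InvRound(s_2, k_4) = 0x4534
s_4 = InvRound(s_3, k_3) = 0x7719
s_5 = InvRound(s_4, k_2) = 0xC7CF
s_6 = InvRound(s_5, k_1) = 0xB96C
s_7 = InvRound(s_6, k_0) = 0x1BB2

0x1BB2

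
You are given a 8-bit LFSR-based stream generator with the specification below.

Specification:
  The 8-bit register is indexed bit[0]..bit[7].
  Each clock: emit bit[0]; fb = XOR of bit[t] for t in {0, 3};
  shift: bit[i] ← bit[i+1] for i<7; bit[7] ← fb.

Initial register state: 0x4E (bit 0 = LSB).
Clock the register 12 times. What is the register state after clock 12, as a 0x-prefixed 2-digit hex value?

reg_0 = 0x4E
clock 1: out=0, reg = 0xA7
clock 2: out=1, reg = 0xD3
clock 3: out=1, reg = 0xE9
clock 4: out=1, reg = 0x74
clock 5: out=0, reg = 0x3A
clock 6: out=0, reg = 0x9D
clock 7: out=1, reg = 0x4E
clock 8: out=0, reg = 0xA7
clock 9: out=1, reg = 0xD3
clock 10: out=1, reg = 0xE9
clock 11: out=1, reg = 0x74
clock 12: out=0, reg = 0x3A

0x3A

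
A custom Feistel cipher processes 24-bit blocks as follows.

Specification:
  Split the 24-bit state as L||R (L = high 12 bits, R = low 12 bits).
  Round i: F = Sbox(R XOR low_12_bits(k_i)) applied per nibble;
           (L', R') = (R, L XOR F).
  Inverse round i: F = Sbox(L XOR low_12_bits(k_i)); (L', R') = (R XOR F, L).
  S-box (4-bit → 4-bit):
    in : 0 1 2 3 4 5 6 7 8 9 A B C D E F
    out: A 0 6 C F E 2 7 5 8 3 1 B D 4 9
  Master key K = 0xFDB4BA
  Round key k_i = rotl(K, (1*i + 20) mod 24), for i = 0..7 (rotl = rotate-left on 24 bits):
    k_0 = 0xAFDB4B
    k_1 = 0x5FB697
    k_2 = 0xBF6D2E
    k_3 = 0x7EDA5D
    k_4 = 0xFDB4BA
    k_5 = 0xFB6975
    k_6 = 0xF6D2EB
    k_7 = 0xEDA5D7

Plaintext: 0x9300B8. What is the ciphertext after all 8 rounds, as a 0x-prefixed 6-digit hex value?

0xD44CA3

s_0 = plaintext = 0x9300B8
s_1 = Round(s_0, k_0) = 0x0B88AC
s_2 = Round(s_1, k_1) = 0x8AC479
s_3 = Round(s_2, k_2) = 0x47904B
s_4 = Round(s_3, k_3) = 0x04B77B
s_5 = Round(s_4, k_4) = 0x77BCFB
s_6 = Round(s_5, k_5) = 0xCFB92F
s_7 = Round(s_6, k_6) = 0x92FD44
s_8 = Round(s_7, k_7) = 0xD44CA3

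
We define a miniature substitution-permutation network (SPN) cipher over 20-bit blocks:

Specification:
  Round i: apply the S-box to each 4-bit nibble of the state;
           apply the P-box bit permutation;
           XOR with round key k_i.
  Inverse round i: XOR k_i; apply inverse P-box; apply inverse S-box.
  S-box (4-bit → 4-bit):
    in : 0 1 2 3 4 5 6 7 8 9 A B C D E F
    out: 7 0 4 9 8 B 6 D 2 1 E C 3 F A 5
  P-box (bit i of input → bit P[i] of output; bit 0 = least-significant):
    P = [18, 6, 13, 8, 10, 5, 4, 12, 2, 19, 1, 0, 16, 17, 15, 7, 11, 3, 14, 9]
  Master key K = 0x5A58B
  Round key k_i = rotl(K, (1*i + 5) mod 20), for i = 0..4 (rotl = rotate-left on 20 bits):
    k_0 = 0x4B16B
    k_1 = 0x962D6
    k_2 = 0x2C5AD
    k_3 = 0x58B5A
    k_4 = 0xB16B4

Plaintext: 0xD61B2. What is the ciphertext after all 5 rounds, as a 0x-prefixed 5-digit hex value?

s_0 = plaintext = 0xD61B2
s_1 = Round(s_0, k_0) = 0x64B73
s_2 = Round(s_1, k_1) = 0xD374D
s_3 = Round(s_2, k_2) = 0x7BE62
s_4 = Round(s_3, k_3) = 0xD61EB
s_5 = Round(s_4, k_4) = 0x9ED9C

0x9ED9C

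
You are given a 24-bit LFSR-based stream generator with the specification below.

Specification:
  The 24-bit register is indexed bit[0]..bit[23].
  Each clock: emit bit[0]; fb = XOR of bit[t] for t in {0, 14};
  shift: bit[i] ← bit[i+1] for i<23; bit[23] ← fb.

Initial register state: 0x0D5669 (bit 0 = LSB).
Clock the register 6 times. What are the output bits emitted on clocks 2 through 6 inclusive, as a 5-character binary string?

reg_0 = 0x0D5669
clock 1: out=1, reg = 0x06AB34
clock 2: out=0, reg = 0x03559A
clock 3: out=0, reg = 0x81AACD
clock 4: out=1, reg = 0xC0D566
clock 5: out=0, reg = 0xE06AB3
clock 6: out=1, reg = 0x703559

00101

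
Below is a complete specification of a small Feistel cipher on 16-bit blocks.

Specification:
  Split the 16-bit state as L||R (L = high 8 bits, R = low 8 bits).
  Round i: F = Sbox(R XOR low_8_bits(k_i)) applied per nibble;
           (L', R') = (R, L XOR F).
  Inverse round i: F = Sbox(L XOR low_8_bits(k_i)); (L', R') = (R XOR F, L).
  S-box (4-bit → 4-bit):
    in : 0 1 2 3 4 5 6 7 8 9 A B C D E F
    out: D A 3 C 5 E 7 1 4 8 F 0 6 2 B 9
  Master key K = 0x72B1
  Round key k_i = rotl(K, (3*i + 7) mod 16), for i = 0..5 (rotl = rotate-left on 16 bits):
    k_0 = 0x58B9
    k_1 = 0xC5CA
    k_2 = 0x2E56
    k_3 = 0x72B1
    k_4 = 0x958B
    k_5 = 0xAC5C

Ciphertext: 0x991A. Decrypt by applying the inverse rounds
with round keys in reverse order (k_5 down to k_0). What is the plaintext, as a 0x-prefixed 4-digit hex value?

0xD2E5

s_0 = ciphertext = 0x991A
s_1 = InvRound(s_0, k_5) = 0x7499
s_2 = InvRound(s_1, k_4) = 0x0074
s_3 = InvRound(s_2, k_3) = 0x7E00
s_4 = InvRound(s_3, k_2) = 0x347E
s_5 = InvRound(s_4, k_1) = 0xE534
s_6 = InvRound(s_5, k_0) = 0xD2E5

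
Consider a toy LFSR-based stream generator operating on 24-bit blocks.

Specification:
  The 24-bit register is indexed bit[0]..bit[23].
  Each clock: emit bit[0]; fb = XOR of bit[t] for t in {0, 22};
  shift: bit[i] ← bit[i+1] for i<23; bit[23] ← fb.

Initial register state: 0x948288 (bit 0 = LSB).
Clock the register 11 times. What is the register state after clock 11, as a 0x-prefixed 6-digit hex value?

reg_0 = 0x948288
clock 1: out=0, reg = 0x4A4144
clock 2: out=0, reg = 0xA520A2
clock 3: out=0, reg = 0x529051
clock 4: out=1, reg = 0x294828
clock 5: out=0, reg = 0x14A414
clock 6: out=0, reg = 0x0A520A
clock 7: out=0, reg = 0x052905
clock 8: out=1, reg = 0x829482
clock 9: out=0, reg = 0x414A41
clock 10: out=1, reg = 0x20A520
clock 11: out=0, reg = 0x105290

0x105290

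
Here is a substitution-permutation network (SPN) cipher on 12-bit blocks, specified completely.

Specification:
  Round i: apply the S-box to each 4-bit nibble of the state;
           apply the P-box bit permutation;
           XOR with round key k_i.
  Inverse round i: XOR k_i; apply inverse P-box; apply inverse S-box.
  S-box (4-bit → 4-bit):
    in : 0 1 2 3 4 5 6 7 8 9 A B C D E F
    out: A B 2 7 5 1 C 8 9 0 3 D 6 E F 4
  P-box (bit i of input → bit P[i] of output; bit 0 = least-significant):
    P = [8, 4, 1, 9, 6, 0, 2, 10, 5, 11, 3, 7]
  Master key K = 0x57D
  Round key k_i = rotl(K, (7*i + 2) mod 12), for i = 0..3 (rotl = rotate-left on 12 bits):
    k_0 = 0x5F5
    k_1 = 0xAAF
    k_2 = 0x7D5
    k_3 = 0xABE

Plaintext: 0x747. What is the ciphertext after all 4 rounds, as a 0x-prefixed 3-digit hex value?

0x3BB

s_0 = plaintext = 0x747
s_1 = Round(s_0, k_0) = 0x731
s_2 = Round(s_1, k_1) = 0x97A
s_3 = Round(s_2, k_2) = 0x2C5
s_4 = Round(s_3, k_3) = 0x3BB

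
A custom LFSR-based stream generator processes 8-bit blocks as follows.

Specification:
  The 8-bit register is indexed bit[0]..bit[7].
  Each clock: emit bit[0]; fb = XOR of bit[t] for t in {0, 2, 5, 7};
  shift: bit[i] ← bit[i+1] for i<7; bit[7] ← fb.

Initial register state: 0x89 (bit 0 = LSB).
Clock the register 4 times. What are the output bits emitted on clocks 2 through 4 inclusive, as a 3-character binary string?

001

reg_0 = 0x89
clock 1: out=1, reg = 0x44
clock 2: out=0, reg = 0xA2
clock 3: out=0, reg = 0x51
clock 4: out=1, reg = 0xA8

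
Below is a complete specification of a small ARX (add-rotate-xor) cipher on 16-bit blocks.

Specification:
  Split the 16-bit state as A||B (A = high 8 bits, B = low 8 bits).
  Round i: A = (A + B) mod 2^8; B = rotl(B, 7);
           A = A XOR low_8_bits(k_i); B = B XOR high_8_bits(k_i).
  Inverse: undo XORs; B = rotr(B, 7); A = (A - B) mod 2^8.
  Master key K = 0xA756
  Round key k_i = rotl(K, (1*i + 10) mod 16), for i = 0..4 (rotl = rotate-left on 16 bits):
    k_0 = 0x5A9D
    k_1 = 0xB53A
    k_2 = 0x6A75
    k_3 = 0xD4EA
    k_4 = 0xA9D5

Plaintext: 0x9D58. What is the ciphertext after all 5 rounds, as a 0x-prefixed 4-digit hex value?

0xF588

s_0 = plaintext = 0x9D58
s_1 = Round(s_0, k_0) = 0x6876
s_2 = Round(s_1, k_1) = 0xE48E
s_3 = Round(s_2, k_2) = 0x072D
s_4 = Round(s_3, k_3) = 0xDE42
s_5 = Round(s_4, k_4) = 0xF588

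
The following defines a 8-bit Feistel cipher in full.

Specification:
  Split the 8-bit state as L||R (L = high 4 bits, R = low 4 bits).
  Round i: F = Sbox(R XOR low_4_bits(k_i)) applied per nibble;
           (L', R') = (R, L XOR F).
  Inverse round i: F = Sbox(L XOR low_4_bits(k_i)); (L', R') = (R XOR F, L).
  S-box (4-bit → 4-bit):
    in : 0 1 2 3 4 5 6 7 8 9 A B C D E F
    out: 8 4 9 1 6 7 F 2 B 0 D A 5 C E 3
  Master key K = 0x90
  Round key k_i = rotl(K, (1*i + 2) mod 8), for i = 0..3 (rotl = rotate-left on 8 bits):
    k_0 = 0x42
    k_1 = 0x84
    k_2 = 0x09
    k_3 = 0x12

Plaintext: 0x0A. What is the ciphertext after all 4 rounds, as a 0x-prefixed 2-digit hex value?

0x3D

s_0 = plaintext = 0x0A
s_1 = Round(s_0, k_0) = 0xAB
s_2 = Round(s_1, k_1) = 0xB9
s_3 = Round(s_2, k_2) = 0x93
s_4 = Round(s_3, k_3) = 0x3D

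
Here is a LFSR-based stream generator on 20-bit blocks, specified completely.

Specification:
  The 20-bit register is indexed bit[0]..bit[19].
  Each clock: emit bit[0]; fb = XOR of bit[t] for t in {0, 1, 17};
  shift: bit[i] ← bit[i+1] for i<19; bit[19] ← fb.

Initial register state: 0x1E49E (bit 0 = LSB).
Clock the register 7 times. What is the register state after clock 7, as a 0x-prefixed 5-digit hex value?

reg_0 = 0x1E49E
clock 1: out=0, reg = 0x8F24F
clock 2: out=1, reg = 0x47927
clock 3: out=1, reg = 0x23C93
clock 4: out=1, reg = 0x91E49
clock 5: out=1, reg = 0xC8F24
clock 6: out=0, reg = 0x64792
clock 7: out=0, reg = 0x323C9

0x323C9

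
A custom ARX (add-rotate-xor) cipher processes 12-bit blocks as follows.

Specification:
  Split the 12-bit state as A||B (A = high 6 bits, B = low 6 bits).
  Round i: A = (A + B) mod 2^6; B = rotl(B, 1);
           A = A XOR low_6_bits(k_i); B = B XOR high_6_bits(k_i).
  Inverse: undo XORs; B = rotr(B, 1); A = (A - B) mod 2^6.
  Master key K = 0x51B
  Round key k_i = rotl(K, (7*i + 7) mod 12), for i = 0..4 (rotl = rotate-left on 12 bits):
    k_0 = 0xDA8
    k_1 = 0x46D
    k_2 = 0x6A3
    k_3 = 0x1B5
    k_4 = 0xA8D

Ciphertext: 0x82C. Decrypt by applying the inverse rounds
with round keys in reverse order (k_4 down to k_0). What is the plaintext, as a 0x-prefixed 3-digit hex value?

0x648

s_0 = ciphertext = 0x82C
s_1 = InvRound(s_0, k_4) = 0xA83
s_2 = InvRound(s_1, k_3) = 0xF62
s_3 = InvRound(s_2, k_2) = 0x09C
s_4 = InvRound(s_3, k_1) = 0x266
s_5 = InvRound(s_4, k_0) = 0x648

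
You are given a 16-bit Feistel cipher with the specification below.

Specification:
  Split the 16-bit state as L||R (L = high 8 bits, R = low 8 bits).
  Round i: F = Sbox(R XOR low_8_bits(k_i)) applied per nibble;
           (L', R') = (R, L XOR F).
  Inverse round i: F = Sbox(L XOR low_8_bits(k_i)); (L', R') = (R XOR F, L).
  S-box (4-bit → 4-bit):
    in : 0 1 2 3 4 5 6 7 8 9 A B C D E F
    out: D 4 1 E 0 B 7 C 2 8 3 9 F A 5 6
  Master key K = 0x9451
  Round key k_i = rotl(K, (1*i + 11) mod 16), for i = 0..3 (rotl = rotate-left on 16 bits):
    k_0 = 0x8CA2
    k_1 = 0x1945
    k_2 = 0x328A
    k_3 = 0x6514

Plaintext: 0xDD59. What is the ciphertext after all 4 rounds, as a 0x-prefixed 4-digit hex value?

s_0 = plaintext = 0xDD59
s_1 = Round(s_0, k_0) = 0x59B4
s_2 = Round(s_1, k_1) = 0xB43D
s_3 = Round(s_2, k_2) = 0x3D28
s_4 = Round(s_3, k_3) = 0x28D2

0x28D2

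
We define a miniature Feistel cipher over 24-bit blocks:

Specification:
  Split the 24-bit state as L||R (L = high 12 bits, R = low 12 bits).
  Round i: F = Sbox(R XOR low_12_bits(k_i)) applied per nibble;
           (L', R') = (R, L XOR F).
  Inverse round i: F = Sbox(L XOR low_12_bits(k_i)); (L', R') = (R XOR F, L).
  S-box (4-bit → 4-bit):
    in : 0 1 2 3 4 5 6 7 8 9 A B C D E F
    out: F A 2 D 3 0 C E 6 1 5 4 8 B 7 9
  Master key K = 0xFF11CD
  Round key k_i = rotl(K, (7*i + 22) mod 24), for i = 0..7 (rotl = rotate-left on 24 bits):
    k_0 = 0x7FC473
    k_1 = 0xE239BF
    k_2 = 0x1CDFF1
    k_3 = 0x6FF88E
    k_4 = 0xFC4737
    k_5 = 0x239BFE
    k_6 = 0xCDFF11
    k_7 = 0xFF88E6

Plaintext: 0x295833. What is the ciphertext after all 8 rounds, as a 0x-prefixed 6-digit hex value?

s_0 = plaintext = 0x295833
s_1 = Round(s_0, k_0) = 0x833AAA
s_2 = Round(s_1, k_1) = 0xAAA593
s_3 = Round(s_2, k_2) = 0x593F68
s_4 = Round(s_3, k_3) = 0xF68BEF
s_5 = Round(s_4, k_4) = 0xBEF7DE
s_6 = Round(s_5, k_5) = 0x7DE3C0
s_7 = Round(s_6, k_6) = 0x3C0F64
s_8 = Round(s_7, k_7) = 0xF64DA2

0xF64DA2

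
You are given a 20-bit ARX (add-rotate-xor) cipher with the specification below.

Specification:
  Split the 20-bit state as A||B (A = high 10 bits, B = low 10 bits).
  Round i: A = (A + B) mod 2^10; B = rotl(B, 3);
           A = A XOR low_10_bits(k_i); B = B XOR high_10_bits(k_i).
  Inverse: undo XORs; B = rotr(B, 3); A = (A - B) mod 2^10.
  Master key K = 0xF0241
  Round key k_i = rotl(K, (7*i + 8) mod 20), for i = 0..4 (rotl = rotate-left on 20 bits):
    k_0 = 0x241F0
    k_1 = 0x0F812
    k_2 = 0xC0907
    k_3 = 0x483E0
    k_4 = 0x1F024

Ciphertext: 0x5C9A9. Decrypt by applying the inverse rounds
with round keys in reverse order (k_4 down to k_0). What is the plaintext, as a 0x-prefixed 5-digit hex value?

s_0 = ciphertext = 0x5C9A9
s_1 = InvRound(s_0, k_4) = 0xA72BA
s_2 = InvRound(s_1, k_3) = 0x02573
s_3 = InvRound(s_2, k_2) = 0x100CE
s_4 = InvRound(s_3, k_1) = 0x0D01E
s_5 = InvRound(s_4, k_0) = 0xACF11

0xACF11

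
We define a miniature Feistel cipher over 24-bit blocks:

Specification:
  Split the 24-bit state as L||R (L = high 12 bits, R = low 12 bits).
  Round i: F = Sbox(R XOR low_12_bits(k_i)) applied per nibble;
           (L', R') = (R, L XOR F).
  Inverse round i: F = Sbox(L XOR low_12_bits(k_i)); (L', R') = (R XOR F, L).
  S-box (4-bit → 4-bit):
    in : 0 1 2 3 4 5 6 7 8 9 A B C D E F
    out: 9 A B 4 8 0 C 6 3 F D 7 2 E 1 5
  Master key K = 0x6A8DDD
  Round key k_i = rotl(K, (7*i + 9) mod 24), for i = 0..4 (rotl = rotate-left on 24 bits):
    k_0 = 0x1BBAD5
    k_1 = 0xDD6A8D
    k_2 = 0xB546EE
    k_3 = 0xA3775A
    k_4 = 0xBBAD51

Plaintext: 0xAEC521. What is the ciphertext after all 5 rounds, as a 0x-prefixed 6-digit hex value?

0x788662

s_0 = plaintext = 0xAEC521
s_1 = Round(s_0, k_0) = 0x521FB4
s_2 = Round(s_1, k_1) = 0xFB456E
s_3 = Round(s_2, k_2) = 0x56EB8D
s_4 = Round(s_3, k_3) = 0xB8D788
s_5 = Round(s_4, k_4) = 0x788662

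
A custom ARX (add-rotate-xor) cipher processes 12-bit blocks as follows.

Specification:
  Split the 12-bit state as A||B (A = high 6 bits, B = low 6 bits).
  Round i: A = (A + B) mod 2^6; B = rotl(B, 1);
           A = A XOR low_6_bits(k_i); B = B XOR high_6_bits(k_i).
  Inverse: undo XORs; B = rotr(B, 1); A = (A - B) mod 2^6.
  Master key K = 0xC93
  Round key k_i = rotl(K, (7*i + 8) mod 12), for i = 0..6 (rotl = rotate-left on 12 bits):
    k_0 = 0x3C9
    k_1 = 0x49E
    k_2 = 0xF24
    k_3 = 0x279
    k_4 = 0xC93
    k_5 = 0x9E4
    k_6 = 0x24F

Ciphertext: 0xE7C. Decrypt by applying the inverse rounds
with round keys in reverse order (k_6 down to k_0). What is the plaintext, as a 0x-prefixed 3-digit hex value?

0x578

s_0 = ciphertext = 0xE7C
s_1 = InvRound(s_0, k_6) = 0xF3A
s_2 = InvRound(s_1, k_5) = 0xAAE
s_3 = InvRound(s_2, k_4) = 0xACE
s_4 = InvRound(s_3, k_3) = 0xBE3
s_5 = InvRound(s_4, k_2) = 0x72F
s_6 = InvRound(s_5, k_1) = 0x13E
s_7 = InvRound(s_6, k_0) = 0x578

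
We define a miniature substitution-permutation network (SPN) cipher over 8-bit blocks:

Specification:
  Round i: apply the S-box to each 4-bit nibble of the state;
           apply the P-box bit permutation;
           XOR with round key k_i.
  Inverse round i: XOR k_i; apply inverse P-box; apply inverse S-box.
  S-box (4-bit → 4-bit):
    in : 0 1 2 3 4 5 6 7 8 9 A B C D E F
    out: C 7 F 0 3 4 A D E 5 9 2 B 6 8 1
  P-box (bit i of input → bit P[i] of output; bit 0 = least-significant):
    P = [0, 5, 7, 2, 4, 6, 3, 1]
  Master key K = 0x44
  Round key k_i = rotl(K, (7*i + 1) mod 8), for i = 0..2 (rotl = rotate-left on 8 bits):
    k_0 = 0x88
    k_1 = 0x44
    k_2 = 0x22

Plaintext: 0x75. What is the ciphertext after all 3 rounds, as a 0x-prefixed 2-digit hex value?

s_0 = plaintext = 0x75
s_1 = Round(s_0, k_0) = 0x12
s_2 = Round(s_1, k_1) = 0xB9
s_3 = Round(s_2, k_2) = 0xE3

0xE3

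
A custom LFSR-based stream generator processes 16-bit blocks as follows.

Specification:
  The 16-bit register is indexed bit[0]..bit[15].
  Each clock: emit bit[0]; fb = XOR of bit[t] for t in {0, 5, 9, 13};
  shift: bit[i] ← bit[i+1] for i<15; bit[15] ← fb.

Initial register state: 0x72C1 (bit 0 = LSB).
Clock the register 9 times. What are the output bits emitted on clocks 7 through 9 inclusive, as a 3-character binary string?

110

reg_0 = 0x72C1
clock 1: out=1, reg = 0xB960
clock 2: out=0, reg = 0x5CB0
clock 3: out=0, reg = 0xAE58
clock 4: out=0, reg = 0x572C
clock 5: out=0, reg = 0x2B96
clock 6: out=0, reg = 0x15CB
clock 7: out=1, reg = 0x8AE5
clock 8: out=1, reg = 0xC572
clock 9: out=0, reg = 0xE2B9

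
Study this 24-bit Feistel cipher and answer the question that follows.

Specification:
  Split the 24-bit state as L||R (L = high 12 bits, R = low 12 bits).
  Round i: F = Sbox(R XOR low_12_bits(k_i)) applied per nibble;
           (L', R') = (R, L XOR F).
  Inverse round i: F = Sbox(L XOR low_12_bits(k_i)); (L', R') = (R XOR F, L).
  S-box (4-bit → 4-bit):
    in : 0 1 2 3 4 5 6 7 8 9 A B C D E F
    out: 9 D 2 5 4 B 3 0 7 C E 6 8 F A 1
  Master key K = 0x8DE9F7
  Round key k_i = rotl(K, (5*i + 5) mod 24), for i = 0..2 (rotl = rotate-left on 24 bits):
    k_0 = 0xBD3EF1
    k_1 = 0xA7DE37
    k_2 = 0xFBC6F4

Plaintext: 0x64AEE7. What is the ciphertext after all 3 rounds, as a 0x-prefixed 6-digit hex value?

0x30D485

s_0 = plaintext = 0x64AEE7
s_1 = Round(s_0, k_0) = 0xEE7F99
s_2 = Round(s_1, k_1) = 0xF9930D
s_3 = Round(s_2, k_2) = 0x30D485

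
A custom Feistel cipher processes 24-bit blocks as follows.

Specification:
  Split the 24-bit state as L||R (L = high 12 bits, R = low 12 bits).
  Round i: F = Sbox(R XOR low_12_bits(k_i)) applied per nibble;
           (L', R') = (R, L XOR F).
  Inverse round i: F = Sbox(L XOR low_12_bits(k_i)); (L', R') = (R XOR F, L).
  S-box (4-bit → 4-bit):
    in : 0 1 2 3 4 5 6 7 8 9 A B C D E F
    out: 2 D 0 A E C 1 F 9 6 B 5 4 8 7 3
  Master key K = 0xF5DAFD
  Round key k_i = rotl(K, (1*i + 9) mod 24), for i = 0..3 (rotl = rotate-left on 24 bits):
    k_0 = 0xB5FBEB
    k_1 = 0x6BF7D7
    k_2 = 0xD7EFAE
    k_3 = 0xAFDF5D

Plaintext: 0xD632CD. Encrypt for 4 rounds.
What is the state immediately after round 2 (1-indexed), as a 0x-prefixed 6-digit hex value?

0xB62691

s_0 = plaintext = 0xD632CD
s_1 = Round(s_0, k_0) = 0x2CDB62
s_2 = Round(s_1, k_1) = 0xB62691
s_3 = Round(s_2, k_2) = 0x691DC1
s_4 = Round(s_3, k_3) = 0xDC16F5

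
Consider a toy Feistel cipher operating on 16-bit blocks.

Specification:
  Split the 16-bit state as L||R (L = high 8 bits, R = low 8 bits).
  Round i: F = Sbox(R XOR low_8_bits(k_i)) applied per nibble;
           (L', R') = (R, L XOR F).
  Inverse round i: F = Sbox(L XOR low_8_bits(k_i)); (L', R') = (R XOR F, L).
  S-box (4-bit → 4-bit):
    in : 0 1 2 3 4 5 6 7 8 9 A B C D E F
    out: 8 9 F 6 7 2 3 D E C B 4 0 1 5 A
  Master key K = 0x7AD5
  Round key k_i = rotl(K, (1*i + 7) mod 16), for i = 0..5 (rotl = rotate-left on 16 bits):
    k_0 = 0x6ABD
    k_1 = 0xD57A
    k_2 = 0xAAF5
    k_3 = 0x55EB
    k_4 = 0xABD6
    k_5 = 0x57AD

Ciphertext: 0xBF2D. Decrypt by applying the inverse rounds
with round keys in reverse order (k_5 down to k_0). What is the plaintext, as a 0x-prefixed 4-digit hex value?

0x5070

s_0 = ciphertext = 0xBF2D
s_1 = InvRound(s_0, k_5) = 0xB2BF
s_2 = InvRound(s_1, k_4) = 0x88B2
s_3 = InvRound(s_2, k_3) = 0x8488
s_4 = InvRound(s_3, k_2) = 0x5184
s_5 = InvRound(s_4, k_1) = 0x7051
s_6 = InvRound(s_5, k_0) = 0x5070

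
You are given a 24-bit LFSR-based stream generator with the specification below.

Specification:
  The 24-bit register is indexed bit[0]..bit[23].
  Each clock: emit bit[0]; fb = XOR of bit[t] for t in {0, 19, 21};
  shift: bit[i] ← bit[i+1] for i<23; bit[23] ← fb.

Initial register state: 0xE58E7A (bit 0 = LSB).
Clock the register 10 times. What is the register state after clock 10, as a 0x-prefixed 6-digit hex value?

reg_0 = 0xE58E7A
clock 1: out=0, reg = 0xF2C73D
clock 2: out=1, reg = 0x79639E
clock 3: out=0, reg = 0x3CB1CF
clock 4: out=1, reg = 0x9E58E7
clock 5: out=1, reg = 0x4F2C73
clock 6: out=1, reg = 0x279639
clock 7: out=1, reg = 0x13CB1C
clock 8: out=0, reg = 0x09E58E
clock 9: out=0, reg = 0x84F2C7
clock 10: out=1, reg = 0xC27963

0xC27963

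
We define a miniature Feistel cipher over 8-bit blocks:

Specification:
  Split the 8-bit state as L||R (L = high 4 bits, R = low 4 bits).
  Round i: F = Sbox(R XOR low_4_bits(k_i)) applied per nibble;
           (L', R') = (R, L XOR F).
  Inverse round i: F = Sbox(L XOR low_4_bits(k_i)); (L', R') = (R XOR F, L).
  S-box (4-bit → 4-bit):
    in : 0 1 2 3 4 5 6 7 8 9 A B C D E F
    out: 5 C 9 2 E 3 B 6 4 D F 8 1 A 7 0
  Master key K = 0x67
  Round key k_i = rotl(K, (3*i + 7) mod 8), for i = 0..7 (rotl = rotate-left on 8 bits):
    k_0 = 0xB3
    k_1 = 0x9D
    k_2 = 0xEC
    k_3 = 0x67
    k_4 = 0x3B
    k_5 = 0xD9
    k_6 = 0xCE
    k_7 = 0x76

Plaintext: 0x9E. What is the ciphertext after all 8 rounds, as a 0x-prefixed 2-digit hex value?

0x8E

s_0 = plaintext = 0x9E
s_1 = Round(s_0, k_0) = 0xE3
s_2 = Round(s_1, k_1) = 0x39
s_3 = Round(s_2, k_2) = 0x90
s_4 = Round(s_3, k_3) = 0x0F
s_5 = Round(s_4, k_4) = 0xFE
s_6 = Round(s_5, k_5) = 0xE9
s_7 = Round(s_6, k_6) = 0x98
s_8 = Round(s_7, k_7) = 0x8E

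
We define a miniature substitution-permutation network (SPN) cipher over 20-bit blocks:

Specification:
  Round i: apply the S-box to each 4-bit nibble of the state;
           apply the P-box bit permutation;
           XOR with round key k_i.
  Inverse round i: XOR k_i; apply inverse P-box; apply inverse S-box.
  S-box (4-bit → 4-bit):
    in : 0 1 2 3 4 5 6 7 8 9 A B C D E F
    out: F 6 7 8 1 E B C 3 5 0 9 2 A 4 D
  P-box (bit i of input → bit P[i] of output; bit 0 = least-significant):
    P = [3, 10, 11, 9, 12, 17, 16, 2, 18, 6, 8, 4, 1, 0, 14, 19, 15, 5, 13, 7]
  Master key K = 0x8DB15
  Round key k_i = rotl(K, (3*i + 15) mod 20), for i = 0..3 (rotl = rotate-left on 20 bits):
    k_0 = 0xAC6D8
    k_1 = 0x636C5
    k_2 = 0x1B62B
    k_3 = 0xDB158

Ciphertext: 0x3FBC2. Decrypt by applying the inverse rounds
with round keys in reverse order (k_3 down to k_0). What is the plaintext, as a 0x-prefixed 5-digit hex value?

s_0 = ciphertext = 0x3FBC2
s_1 = InvRound(s_0, k_3) = 0x3FBCF
s_2 = InvRound(s_1, k_2) = 0xDE1D1
s_3 = InvRound(s_2, k_1) = 0x4770D
s_4 = InvRound(s_3, k_0) = 0xFD06A

0xFD06A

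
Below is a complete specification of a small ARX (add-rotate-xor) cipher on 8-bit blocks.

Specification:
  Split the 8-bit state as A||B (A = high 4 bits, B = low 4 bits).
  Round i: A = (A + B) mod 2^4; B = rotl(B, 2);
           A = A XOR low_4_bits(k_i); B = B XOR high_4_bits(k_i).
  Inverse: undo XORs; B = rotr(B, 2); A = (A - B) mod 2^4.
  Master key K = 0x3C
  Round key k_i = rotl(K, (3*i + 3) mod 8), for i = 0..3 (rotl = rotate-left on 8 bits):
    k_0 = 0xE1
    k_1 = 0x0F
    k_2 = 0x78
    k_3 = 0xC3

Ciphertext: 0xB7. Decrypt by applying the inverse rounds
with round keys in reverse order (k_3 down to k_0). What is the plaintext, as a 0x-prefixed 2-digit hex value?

s_0 = ciphertext = 0xB7
s_1 = InvRound(s_0, k_3) = 0xAE
s_2 = InvRound(s_1, k_2) = 0xC6
s_3 = InvRound(s_2, k_1) = 0xA9
s_4 = InvRound(s_3, k_0) = 0xED

0xED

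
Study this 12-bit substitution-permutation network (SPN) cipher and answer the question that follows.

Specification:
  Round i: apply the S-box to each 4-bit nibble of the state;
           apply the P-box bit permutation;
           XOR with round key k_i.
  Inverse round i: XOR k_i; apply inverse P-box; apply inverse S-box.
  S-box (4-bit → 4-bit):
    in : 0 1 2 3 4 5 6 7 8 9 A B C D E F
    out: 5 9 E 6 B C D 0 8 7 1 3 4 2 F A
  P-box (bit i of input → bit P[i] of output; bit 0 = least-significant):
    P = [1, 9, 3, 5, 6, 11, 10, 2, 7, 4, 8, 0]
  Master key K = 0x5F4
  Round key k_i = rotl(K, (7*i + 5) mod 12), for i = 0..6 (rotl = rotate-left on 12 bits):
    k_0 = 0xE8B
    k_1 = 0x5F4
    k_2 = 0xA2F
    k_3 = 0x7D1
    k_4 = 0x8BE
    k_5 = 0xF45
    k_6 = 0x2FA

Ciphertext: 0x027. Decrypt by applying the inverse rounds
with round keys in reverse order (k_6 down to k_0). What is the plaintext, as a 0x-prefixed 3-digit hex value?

s_0 = ciphertext = 0x027
s_1 = InvRound(s_0, k_6) = 0x413
s_2 = InvRound(s_1, k_5) = 0x34B
s_3 = InvRound(s_2, k_4) = 0xE4F
s_4 = InvRound(s_3, k_3) = 0x9F0
s_5 = InvRound(s_4, k_2) = 0xE19
s_6 = InvRound(s_5, k_1) = 0x642
s_7 = InvRound(s_6, k_0) = 0x1BC

0x1BC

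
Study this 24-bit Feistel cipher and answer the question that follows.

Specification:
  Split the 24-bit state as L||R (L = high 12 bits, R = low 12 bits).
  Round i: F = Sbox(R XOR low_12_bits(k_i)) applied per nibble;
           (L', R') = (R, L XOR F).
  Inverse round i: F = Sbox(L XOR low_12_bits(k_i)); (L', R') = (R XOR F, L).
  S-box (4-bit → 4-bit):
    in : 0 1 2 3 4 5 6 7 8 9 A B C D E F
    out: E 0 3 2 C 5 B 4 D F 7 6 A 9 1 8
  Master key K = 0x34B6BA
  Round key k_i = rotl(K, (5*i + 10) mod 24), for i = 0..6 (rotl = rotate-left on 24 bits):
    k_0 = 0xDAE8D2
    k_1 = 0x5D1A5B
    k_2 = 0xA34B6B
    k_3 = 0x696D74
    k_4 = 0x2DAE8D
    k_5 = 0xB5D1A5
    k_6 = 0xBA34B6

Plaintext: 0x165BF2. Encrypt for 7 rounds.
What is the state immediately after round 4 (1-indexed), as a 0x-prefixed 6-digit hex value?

s_0 = plaintext = 0x165BF2
s_1 = Round(s_0, k_0) = 0xBF235B
s_2 = Round(s_1, k_1) = 0x35B41C
s_3 = Round(s_2, k_2) = 0x41CB1F
s_4 = Round(s_3, k_3) = 0xB1FFAA
s_5 = Round(s_4, k_4) = 0xFAAB2B
s_6 = Round(s_5, k_5) = 0xB2B87B
s_7 = Round(s_6, k_6) = 0x87B182

0xB1FFAA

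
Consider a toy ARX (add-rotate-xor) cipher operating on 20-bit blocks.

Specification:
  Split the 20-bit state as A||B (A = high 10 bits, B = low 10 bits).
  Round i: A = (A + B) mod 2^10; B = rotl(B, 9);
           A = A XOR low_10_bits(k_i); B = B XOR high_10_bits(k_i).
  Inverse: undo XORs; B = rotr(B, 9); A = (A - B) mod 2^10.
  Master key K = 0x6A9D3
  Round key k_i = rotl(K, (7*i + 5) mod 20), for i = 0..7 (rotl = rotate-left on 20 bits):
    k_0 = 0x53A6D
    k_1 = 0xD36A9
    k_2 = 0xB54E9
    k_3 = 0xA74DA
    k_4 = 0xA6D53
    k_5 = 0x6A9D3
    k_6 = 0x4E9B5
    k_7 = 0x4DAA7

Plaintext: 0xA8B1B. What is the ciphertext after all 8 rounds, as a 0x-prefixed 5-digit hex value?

0x83D0D

s_0 = plaintext = 0xA8B1B
s_1 = Round(s_0, k_0) = 0xF42C3
s_2 = Round(s_1, k_1) = 0x0E82C
s_3 = Round(s_2, k_2) = 0x23EC3
s_4 = Round(s_3, k_3) = 0xE21FC
s_5 = Round(s_4, k_4) = 0x35E65
s_6 = Round(s_5, k_5) = 0xBBE98
s_7 = Round(s_6, k_6) = 0x0C876
s_8 = Round(s_7, k_7) = 0x83D0D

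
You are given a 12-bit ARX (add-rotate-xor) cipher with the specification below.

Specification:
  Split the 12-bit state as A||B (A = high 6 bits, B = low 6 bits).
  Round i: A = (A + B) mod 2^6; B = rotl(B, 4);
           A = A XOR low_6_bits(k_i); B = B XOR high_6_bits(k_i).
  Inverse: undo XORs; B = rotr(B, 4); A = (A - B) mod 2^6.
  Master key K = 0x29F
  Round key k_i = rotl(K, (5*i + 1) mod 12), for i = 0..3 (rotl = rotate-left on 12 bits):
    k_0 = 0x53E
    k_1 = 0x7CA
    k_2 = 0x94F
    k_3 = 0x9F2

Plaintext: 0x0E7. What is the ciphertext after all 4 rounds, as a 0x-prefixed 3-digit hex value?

s_0 = plaintext = 0x0E7
s_1 = Round(s_0, k_0) = 0x52D
s_2 = Round(s_1, k_1) = 0x2C4
s_3 = Round(s_2, k_2) = 0x024
s_4 = Round(s_3, k_3) = 0x5AE

0x5AE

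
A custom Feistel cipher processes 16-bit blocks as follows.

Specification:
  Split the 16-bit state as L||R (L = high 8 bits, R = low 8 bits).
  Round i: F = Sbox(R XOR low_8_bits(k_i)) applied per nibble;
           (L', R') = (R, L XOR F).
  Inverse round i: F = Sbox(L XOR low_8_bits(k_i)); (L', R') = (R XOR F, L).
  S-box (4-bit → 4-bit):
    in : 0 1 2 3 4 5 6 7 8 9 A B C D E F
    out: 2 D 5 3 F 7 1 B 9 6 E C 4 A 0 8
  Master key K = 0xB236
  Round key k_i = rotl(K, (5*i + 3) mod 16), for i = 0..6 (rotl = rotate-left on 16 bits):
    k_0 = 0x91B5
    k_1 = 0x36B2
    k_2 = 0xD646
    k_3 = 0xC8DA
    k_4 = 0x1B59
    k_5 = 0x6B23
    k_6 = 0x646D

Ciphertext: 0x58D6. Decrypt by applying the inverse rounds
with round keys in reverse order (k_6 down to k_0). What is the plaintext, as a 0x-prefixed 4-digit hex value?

0xBEE1

s_0 = ciphertext = 0x58D6
s_1 = InvRound(s_0, k_6) = 0xE158
s_2 = InvRound(s_1, k_5) = 0x1DE1
s_3 = InvRound(s_2, k_4) = 0x1E1D
s_4 = InvRound(s_3, k_3) = 0x521E
s_5 = InvRound(s_4, k_2) = 0xC152
s_6 = InvRound(s_5, k_1) = 0xE1C1
s_7 = InvRound(s_6, k_0) = 0xBEE1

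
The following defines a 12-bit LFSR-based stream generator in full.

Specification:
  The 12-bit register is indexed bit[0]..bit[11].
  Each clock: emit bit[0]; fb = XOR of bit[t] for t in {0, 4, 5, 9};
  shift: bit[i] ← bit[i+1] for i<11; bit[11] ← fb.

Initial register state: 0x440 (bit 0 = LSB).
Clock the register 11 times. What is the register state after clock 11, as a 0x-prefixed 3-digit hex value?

0x408

reg_0 = 0x440
clock 1: out=0, reg = 0x220
clock 2: out=0, reg = 0x110
clock 3: out=0, reg = 0x888
clock 4: out=0, reg = 0x444
clock 5: out=0, reg = 0x222
clock 6: out=0, reg = 0x111
clock 7: out=1, reg = 0x088
clock 8: out=0, reg = 0x044
clock 9: out=0, reg = 0x022
clock 10: out=0, reg = 0x811
clock 11: out=1, reg = 0x408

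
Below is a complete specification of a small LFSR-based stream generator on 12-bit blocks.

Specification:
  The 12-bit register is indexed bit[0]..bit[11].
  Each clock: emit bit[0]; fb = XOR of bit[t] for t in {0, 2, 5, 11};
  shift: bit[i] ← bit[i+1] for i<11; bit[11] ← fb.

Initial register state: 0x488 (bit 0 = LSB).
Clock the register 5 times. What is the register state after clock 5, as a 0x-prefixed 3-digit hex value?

0xD24

reg_0 = 0x488
clock 1: out=0, reg = 0x244
clock 2: out=0, reg = 0x922
clock 3: out=0, reg = 0x491
clock 4: out=1, reg = 0xA48
clock 5: out=0, reg = 0xD24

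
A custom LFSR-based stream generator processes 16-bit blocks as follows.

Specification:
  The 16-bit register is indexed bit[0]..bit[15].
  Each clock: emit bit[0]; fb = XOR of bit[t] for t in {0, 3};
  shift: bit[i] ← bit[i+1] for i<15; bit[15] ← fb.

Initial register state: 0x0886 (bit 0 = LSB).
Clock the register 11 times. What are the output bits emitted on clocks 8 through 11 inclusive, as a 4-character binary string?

1000

reg_0 = 0x0886
clock 1: out=0, reg = 0x0443
clock 2: out=1, reg = 0x8221
clock 3: out=1, reg = 0xC110
clock 4: out=0, reg = 0x6088
clock 5: out=0, reg = 0xB044
clock 6: out=0, reg = 0x5822
clock 7: out=0, reg = 0x2C11
clock 8: out=1, reg = 0x9608
clock 9: out=0, reg = 0xCB04
clock 10: out=0, reg = 0x6582
clock 11: out=0, reg = 0x32C1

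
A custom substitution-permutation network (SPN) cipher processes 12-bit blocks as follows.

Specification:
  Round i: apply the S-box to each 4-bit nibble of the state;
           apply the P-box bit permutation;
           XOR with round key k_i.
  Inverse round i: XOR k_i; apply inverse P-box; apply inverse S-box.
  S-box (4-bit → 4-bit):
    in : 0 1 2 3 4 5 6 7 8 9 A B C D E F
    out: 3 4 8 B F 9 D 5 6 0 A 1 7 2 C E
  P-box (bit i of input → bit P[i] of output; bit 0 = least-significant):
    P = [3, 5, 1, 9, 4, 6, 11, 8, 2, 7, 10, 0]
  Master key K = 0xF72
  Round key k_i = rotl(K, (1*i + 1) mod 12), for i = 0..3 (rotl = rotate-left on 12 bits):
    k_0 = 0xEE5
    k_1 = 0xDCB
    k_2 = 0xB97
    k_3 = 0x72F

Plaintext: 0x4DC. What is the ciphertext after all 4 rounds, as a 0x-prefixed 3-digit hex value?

0x8B1

s_0 = plaintext = 0x4DC
s_1 = Round(s_0, k_0) = 0xA0A
s_2 = Round(s_1, k_1) = 0xF3A
s_3 = Round(s_2, k_2) = 0xC66
s_4 = Round(s_3, k_3) = 0x8B1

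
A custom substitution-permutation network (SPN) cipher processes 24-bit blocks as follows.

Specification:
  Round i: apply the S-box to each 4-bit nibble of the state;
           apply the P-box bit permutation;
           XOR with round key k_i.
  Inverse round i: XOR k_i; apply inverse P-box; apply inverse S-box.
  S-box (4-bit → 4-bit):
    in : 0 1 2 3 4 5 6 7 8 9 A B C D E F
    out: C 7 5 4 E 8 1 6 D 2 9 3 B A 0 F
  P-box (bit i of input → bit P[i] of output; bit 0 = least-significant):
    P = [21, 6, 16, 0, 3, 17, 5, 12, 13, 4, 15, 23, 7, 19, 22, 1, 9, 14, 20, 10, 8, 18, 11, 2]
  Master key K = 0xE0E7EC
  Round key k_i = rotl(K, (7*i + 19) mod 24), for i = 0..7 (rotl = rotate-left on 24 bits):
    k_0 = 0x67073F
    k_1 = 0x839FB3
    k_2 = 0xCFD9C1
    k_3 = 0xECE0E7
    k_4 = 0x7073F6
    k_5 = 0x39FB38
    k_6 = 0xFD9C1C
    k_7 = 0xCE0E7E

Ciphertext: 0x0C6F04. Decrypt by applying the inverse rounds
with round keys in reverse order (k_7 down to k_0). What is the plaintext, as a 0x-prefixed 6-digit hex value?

0x2841B6

s_0 = ciphertext = 0x0C6F04
s_1 = InvRound(s_0, k_7) = 0x690C19
s_2 = InvRound(s_1, k_6) = 0xD3E055
s_3 = InvRound(s_2, k_5) = 0x8675FC
s_4 = InvRound(s_3, k_4) = 0x9805B6
s_5 = InvRound(s_4, k_3) = 0xB431EC
s_6 = InvRound(s_5, k_2) = 0x077218
s_7 = InvRound(s_6, k_1) = 0x1DA825
s_8 = InvRound(s_7, k_0) = 0x2841B6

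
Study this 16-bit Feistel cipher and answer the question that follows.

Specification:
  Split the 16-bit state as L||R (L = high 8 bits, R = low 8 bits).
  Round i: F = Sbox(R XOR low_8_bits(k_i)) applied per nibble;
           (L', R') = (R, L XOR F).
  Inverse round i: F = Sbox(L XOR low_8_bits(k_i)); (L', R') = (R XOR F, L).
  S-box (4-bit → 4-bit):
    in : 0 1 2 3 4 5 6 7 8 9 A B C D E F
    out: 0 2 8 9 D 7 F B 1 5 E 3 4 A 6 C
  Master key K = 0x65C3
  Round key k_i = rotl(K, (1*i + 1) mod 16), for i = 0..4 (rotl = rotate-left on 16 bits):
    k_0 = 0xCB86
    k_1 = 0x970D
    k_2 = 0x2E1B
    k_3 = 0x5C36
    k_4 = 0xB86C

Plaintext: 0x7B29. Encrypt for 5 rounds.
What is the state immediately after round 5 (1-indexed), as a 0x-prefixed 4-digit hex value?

0x0097

s_0 = plaintext = 0x7B29
s_1 = Round(s_0, k_0) = 0x2997
s_2 = Round(s_1, k_1) = 0x9777
s_3 = Round(s_2, k_2) = 0x7763
s_4 = Round(s_3, k_3) = 0x6300
s_5 = Round(s_4, k_4) = 0x0097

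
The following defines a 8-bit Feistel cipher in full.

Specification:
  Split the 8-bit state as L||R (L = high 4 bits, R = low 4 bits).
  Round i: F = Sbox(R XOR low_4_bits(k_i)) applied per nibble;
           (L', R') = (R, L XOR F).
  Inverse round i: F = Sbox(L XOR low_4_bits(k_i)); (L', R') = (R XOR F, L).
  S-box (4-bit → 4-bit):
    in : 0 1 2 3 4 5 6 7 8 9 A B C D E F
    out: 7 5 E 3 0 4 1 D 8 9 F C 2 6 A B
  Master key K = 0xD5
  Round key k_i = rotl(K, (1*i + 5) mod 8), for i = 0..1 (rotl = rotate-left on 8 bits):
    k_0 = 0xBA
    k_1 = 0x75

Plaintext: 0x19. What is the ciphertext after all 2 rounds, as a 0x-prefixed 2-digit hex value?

0x24

s_0 = plaintext = 0x19
s_1 = Round(s_0, k_0) = 0x92
s_2 = Round(s_1, k_1) = 0x24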